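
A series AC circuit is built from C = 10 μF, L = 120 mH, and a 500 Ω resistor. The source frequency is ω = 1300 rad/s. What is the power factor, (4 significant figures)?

0.9877

X_L = ωL = 156.0 Ω
X_C = 1/(ωC) = 76.92 Ω
Net reactance X = X_L − X_C = 79.08 Ω
Z = 500.0 + j79.08 Ω
|Z| = √(500.0² + 79.08²) = 506.2 Ω
∠Z = arctan(79.08/500.0) = 8.987°
cos φ = cos(8.987°) = 0.9877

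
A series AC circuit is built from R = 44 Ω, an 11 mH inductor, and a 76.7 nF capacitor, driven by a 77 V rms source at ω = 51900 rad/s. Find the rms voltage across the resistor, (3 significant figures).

X_L = ωL = 571 Ω
X_C = 1/(ωC) = 251 Ω
Net reactance X = X_L − X_C = 320 Ω
Z = 44.0 + j320 Ω
|Z| = √(44.0² + 320²) = 323 Ω
I = V/|Z| = 239 mA
V_R = I·|Z_R| = 0.239 × 44.0 = 10.5 V

10.5 V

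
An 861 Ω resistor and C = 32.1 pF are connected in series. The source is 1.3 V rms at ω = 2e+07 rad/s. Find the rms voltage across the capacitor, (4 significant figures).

1.138 V

X_C = 1/(ωC) = 1558 Ω
Z = 861.0 − j1558 Ω
|Z| = √(861.0² + 1558²) = 1780 Ω
I = V/|Z| = 730.4 μA
V_C = I·|Z_C| = 0.0007304 × 1558 = 1.138 V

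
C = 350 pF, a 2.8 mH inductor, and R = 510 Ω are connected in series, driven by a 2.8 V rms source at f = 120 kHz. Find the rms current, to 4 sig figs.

ω = 2πf = 754000 rad/s
X_L = ωL = 2111 Ω
X_C = 1/(ωC) = 3789 Ω
Net reactance X = X_L − X_C = -1678 Ω
Z = 510.0 − j1678 Ω
|Z| = √(510.0² + 1678²) = 1754 Ω
I = V/|Z| = 2.8/1754 = 1.596 mA

1.596 mA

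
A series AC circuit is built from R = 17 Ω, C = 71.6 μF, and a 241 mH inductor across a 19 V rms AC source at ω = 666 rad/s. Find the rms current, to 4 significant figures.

135.2 mA

X_L = ωL = 160.5 Ω
X_C = 1/(ωC) = 20.97 Ω
Net reactance X = X_L − X_C = 139.5 Ω
Z = 17.00 + j139.5 Ω
|Z| = √(17.00² + 139.5²) = 140.6 Ω
I = V/|Z| = 19/140.6 = 135.2 mA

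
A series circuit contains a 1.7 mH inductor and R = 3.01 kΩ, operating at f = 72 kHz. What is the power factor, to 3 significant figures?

0.969

ω = 2πf = 452400 rad/s
X_L = ωL = 769 Ω
Z = 3010 + j769 Ω
|Z| = √(3010² + 769²) = 3110 Ω
∠Z = arctan(769/3010) = 14.3°
cos φ = cos(14.3°) = 0.969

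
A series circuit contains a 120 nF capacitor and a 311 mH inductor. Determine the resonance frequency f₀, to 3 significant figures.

ω₀ = 1/√(LC) = 1/√(0.311 × 1.2e-07) = 5176 rad/s
f₀ = ω₀/(2π) = 824 Hz

824 Hz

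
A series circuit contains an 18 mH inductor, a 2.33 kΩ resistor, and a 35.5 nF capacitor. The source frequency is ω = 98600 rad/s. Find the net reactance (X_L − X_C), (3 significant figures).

1490 Ω

X_L = ωL = 1770 Ω
X_C = 1/(ωC) = 286 Ω
X = 1770 − 286 = 1490 Ω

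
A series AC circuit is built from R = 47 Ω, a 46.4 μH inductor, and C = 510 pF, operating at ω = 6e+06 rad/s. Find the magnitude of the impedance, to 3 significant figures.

X_L = ωL = 278 Ω
X_C = 1/(ωC) = 327 Ω
Net reactance X = X_L − X_C = -48.4 Ω
Z = 47.0 − j48.4 Ω
|Z| = √(47.0² + 48.4²) = 67.5 Ω

67.5 Ω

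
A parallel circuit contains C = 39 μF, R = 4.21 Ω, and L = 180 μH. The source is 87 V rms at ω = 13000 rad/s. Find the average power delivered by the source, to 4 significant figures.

X_L = ωL = 2.340 Ω
X_C = 1/(ωC) = 1.972 Ω
Parallel: admittances add. Y = 1/R + 1/(jωL) + jωC
Y = (0.2375 + j0.07965) S
|Y| = 0.2505 S → |Z| = 1/|Y| = 3.992 Ω, ∠Z = −∠Y = -18.54°
I = V/|Z| = 21.80 A
P = VI cos φ = 87 × 21.80 × cos(-18.54°) = 1.798 kW

1.798 kW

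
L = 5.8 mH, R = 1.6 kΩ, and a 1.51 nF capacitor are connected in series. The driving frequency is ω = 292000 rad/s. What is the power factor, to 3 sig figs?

0.941

X_L = ωL = 1690 Ω
X_C = 1/(ωC) = 2270 Ω
Net reactance X = X_L − X_C = -574 Ω
Z = 1600 − j574 Ω
|Z| = √(1600² + 574²) = 1700 Ω
∠Z = arctan(-574/1600) = -19.7°
cos φ = cos(-19.7°) = 0.941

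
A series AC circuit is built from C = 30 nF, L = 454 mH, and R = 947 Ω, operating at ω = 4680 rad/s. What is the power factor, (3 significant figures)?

0.186

X_L = ωL = 2120 Ω
X_C = 1/(ωC) = 7120 Ω
Net reactance X = X_L − X_C = -5000 Ω
Z = 947 − j5000 Ω
|Z| = √(947² + 5000²) = 5090 Ω
∠Z = arctan(-5000/947) = -79.3°
cos φ = cos(-79.3°) = 0.186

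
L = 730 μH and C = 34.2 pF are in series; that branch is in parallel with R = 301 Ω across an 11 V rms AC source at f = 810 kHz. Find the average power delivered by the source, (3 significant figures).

402 mW

ω = 2πf = 5.089e+06 rad/s
X_L = ωL = 3720 Ω
X_C = 1/(ωC) = 5750 Ω
Branch 1: Z₁ = R = 301 Ω
Branch 2 (series LC): Z₂ = j(X_L − X_C) = −j2030 Ω
Parallel: Z = Z₁Z₂/(Z₁+Z₂), |Z| = 298 Ω, ∠Z = -8.43°
I = V/|Z| = 36.9 mA
P = VI cos φ = 11 × 0.0369 × cos(-8.43°) = 402 mW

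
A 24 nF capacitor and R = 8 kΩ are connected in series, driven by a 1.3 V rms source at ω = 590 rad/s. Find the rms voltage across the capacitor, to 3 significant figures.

1.29 V

X_C = 1/(ωC) = 70600 Ω
Z = 8000 − j70600 Ω
|Z| = √(8000² + 70600²) = 71100 Ω
I = V/|Z| = 18.3 μA
V_C = I·|Z_C| = 1.83e-05 × 70600 = 1.29 V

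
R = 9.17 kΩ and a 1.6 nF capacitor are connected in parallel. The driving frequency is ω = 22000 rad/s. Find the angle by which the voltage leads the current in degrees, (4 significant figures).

-17.89°

X_C = 1/(ωC) = 28410 Ω
Parallel: admittances add. Y = 1/R + jωC
Y = (0.0001091 + j3.52e-05) S
|Y| = 0.0001146 S → |Z| = 1/|Y| = 8727 Ω, ∠Z = −∠Y = -17.89°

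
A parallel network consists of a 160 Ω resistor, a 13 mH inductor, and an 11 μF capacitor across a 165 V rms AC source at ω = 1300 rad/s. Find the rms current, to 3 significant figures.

7.48 A

X_L = ωL = 16.9 Ω
X_C = 1/(ωC) = 69.9 Ω
Parallel: admittances add. Y = 1/R + 1/(jωL) + jωC
Y = (0.00625 − j0.0449) S
|Y| = 0.0453 S → |Z| = 1/|Y| = 22.1 Ω, ∠Z = −∠Y = 82.1°
I = V/|Z| = 165/22.1 = 7.48 A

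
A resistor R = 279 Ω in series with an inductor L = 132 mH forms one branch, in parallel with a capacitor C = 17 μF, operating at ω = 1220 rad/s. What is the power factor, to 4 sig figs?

0.1388

X_L = ωL = 161.0 Ω
X_C = 1/(ωC) = 48.22 Ω
Branch 1 (R+jX_L): Z₁ = 279.0 + j161.0 Ω, |Z₁| = 322.1 Ω
Branch 2 (−jX_C): Z₂ = −j48.22 Ω
Parallel: Z = Z₁Z₂/(Z₁+Z₂), |Z| = 51.61 Ω, ∠Z = -82.02°
cos φ = cos(-82.02°) = 0.1388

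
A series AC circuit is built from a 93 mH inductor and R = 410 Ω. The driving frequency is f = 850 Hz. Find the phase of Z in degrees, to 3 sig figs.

50.5°

ω = 2πf = 5341 rad/s
X_L = ωL = 497 Ω
Z = 410 + j497 Ω
|Z| = √(410² + 497²) = 644 Ω
∠Z = arctan(497/410) = 50.5°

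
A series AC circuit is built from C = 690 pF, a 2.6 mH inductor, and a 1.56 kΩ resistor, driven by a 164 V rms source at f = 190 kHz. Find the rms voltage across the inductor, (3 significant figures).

ω = 2πf = 1.194e+06 rad/s
X_L = ωL = 3100 Ω
X_C = 1/(ωC) = 1210 Ω
Net reactance X = X_L − X_C = 1890 Ω
Z = 1560 + j1890 Ω
|Z| = √(1560² + 1890²) = 2450 Ω
I = V/|Z| = 66.9 mA
V_L = I·|Z_L| = 0.0669 × 3100 = 208 V

208 V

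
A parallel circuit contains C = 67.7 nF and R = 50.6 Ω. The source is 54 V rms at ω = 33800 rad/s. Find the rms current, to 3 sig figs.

1.07 A

X_C = 1/(ωC) = 437 Ω
Parallel: admittances add. Y = 1/R + jωC
Y = (0.0198 + j0.00229) S
|Y| = 0.0199 S → |Z| = 1/|Y| = 50.3 Ω, ∠Z = −∠Y = -6.60°
I = V/|Z| = 54/50.3 = 1.07 A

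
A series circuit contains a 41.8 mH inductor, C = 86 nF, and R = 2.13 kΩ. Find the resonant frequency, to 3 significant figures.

ω₀ = 1/√(LC) = 1/√(0.0418 × 8.6e-08) = 16680 rad/s
f₀ = ω₀/(2π) = 2.65 kHz

2.65 kHz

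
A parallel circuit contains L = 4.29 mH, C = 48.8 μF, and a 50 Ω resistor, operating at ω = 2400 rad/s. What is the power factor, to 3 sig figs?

0.707

X_L = ωL = 10.3 Ω
X_C = 1/(ωC) = 8.54 Ω
Parallel: admittances add. Y = 1/R + 1/(jωL) + jωC
Y = (0.0200 + j0.0200) S
|Y| = 0.0283 S → |Z| = 1/|Y| = 35.4 Ω, ∠Z = −∠Y = -45.0°
cos φ = cos(-45.0°) = 0.707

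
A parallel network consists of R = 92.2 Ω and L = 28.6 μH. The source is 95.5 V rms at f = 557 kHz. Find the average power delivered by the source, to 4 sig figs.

98.92 W

ω = 2πf = 3.5e+06 rad/s
X_L = ωL = 100.1 Ω
Parallel: admittances add. Y = 1/R + 1/(jωL)
Y = (0.01085 − j0.009991) S
|Y| = 0.01475 S → |Z| = 1/|Y| = 67.81 Ω, ∠Z = −∠Y = 42.65°
I = V/|Z| = 1.408 A
P = VI cos φ = 95.5 × 1.408 × cos(42.65°) = 98.92 W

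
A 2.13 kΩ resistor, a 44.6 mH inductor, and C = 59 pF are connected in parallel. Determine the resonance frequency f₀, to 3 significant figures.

98.1 kHz

ω₀ = 1/√(LC) = 1/√(0.0446 × 5.9e-11) = 616500 rad/s
f₀ = ω₀/(2π) = 98.1 kHz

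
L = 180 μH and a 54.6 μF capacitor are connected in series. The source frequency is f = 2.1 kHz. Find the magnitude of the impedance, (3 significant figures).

0.987 Ω

ω = 2πf = 13190 rad/s
X_L = ωL = 2.38 Ω
X_C = 1/(ωC) = 1.39 Ω
Net reactance X = X_L − X_C = 0.987 Ω
Z = j0.987 Ω
|Z| = √(0² + 0.987²) = 0.987 Ω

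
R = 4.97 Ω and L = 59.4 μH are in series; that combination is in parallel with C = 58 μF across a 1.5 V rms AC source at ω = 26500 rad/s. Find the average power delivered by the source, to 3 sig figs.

X_L = ωL = 1.57 Ω
X_C = 1/(ωC) = 0.651 Ω
Branch 1 (R+jX_L): Z₁ = 4.97 + j1.57 Ω, |Z₁| = 5.21 Ω
Branch 2 (−jX_C): Z₂ = −j0.651 Ω
Parallel: Z = Z₁Z₂/(Z₁+Z₂), |Z| = 0.671 Ω, ∠Z = -83.0°
I = V/|Z| = 2.24 A
P = VI cos φ = 1.5 × 2.24 × cos(-83.0°) = 411 mW

411 mW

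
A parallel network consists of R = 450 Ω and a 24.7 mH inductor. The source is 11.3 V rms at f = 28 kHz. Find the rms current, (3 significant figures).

ω = 2πf = 175900 rad/s
X_L = ωL = 4350 Ω
Parallel: admittances add. Y = 1/R + 1/(jωL)
Y = (0.00222 − j0.000230) S
|Y| = 0.00223 S → |Z| = 1/|Y| = 448 Ω, ∠Z = −∠Y = 5.91°
I = V/|Z| = 11.3/448 = 25.2 mA

25.2 mA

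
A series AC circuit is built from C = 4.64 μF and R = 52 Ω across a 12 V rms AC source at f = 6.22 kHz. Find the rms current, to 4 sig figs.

ω = 2πf = 39080 rad/s
X_C = 1/(ωC) = 5.515 Ω
Z = 52.00 − j5.515 Ω
|Z| = √(52.00² + 5.515²) = 52.29 Ω
I = V/|Z| = 12/52.29 = 229.5 mA

229.5 mA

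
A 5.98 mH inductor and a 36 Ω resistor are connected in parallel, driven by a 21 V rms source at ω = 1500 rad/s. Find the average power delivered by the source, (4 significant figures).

X_L = ωL = 8.970 Ω
Parallel: admittances add. Y = 1/R + 1/(jωL)
Y = (0.02778 − j0.1115) S
|Y| = 0.1149 S → |Z| = 1/|Y| = 8.704 Ω, ∠Z = −∠Y = 76.01°
I = V/|Z| = 2.413 A
P = VI cos φ = 21 × 2.413 × cos(76.01°) = 12.25 W

12.25 W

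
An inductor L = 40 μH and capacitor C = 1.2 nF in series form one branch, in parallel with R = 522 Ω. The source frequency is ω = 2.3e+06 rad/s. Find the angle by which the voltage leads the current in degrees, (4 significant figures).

X_L = ωL = 92.00 Ω
X_C = 1/(ωC) = 362.3 Ω
Branch 1: Z₁ = R = 522.0 Ω
Branch 2 (series LC): Z₂ = j(X_L − X_C) = −j270.3 Ω
Parallel: Z = Z₁Z₂/(Z₁+Z₂), |Z| = 240.0 Ω, ∠Z = -62.62°

-62.62°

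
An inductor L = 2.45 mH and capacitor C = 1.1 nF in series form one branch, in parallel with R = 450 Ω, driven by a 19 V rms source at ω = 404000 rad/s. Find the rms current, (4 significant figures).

44.83 mA

X_L = ωL = 989.8 Ω
X_C = 1/(ωC) = 2250 Ω
Branch 1: Z₁ = R = 450.0 Ω
Branch 2 (series LC): Z₂ = j(X_L − X_C) = −j1260 Ω
Parallel: Z = Z₁Z₂/(Z₁+Z₂), |Z| = 423.8 Ω, ∠Z = -19.65°
I = V/|Z| = 19/423.8 = 44.83 mA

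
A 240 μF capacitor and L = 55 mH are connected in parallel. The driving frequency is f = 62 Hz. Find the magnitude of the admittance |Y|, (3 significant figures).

46.8 mS

ω = 2πf = 389.6 rad/s
X_L = ωL = 21.4 Ω
X_C = 1/(ωC) = 10.7 Ω
Parallel: admittances add. Y = 1/(jωL) + jωC
Y = (0 + j0.0468) S
|Y| = 0.0468 S → |Z| = 1/|Y| = 21.4 Ω, ∠Z = −∠Y = -90.0°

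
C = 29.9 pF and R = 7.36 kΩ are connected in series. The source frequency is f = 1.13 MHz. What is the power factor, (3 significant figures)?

0.842

ω = 2πf = 7.1e+06 rad/s
X_C = 1/(ωC) = 4710 Ω
Z = 7360 − j4710 Ω
|Z| = √(7360² + 4710²) = 8740 Ω
∠Z = arctan(-4710/7360) = -32.6°
cos φ = cos(-32.6°) = 0.842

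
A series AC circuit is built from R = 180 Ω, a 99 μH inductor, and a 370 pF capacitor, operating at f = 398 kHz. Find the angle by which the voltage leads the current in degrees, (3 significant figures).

-77.8°

ω = 2πf = 2.501e+06 rad/s
X_L = ωL = 248 Ω
X_C = 1/(ωC) = 1080 Ω
Net reactance X = X_L − X_C = -833 Ω
Z = 180 − j833 Ω
|Z| = √(180² + 833²) = 852 Ω
∠Z = arctan(-833/180) = -77.8°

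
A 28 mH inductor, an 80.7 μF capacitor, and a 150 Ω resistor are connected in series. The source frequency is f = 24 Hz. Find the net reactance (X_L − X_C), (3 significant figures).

ω = 2πf = 150.8 rad/s
X_L = ωL = 4.22 Ω
X_C = 1/(ωC) = 82.2 Ω
X = 4.22 − 82.2 = -78.0 Ω

-78.0 Ω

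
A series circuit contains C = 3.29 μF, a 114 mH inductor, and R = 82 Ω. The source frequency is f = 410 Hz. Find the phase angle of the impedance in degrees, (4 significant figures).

ω = 2πf = 2576 rad/s
X_L = ωL = 293.7 Ω
X_C = 1/(ωC) = 118.0 Ω
Net reactance X = X_L − X_C = 175.7 Ω
Z = 82.00 + j175.7 Ω
|Z| = √(82.00² + 175.7²) = 193.9 Ω
∠Z = arctan(175.7/82.00) = 64.98°

64.98°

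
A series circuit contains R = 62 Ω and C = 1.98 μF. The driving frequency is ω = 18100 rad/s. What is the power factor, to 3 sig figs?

X_C = 1/(ωC) = 27.9 Ω
Z = 62.0 − j27.9 Ω
|Z| = √(62.0² + 27.9²) = 68.0 Ω
∠Z = arctan(-27.9/62.0) = -24.2°
cos φ = cos(-24.2°) = 0.912

0.912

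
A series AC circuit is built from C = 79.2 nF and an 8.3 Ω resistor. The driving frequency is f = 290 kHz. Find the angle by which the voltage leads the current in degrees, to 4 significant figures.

ω = 2πf = 1.822e+06 rad/s
X_C = 1/(ωC) = 6.929 Ω
Z = 8.300 − j6.929 Ω
|Z| = √(8.300² + 6.929²) = 10.81 Ω
∠Z = arctan(-6.929/8.300) = -39.86°

-39.86°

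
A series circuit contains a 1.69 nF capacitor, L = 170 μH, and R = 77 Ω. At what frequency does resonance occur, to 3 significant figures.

ω₀ = 1/√(LC) = 1/√(0.00017 × 1.69e-09) = 1.866e+06 rad/s
f₀ = ω₀/(2π) = 297 kHz

297 kHz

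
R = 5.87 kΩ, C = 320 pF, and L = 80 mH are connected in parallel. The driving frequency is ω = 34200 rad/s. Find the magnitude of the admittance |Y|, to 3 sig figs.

393 μS

X_L = ωL = 2740 Ω
X_C = 1/(ωC) = 91400 Ω
Parallel: admittances add. Y = 1/R + 1/(jωL) + jωC
Y = (0.000170 − j0.000355) S
|Y| = 0.000393 S → |Z| = 1/|Y| = 2540 Ω, ∠Z = −∠Y = 64.3°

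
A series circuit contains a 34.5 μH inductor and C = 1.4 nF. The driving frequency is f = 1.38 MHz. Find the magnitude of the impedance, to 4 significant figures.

216.8 Ω

ω = 2πf = 8.671e+06 rad/s
X_L = ωL = 299.1 Ω
X_C = 1/(ωC) = 82.38 Ω
Net reactance X = X_L − X_C = 216.8 Ω
Z = j216.8 Ω
|Z| = √(0² + 216.8²) = 216.8 Ω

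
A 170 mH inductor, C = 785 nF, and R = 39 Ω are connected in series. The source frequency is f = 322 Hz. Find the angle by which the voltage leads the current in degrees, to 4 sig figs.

ω = 2πf = 2023 rad/s
X_L = ωL = 343.9 Ω
X_C = 1/(ωC) = 629.6 Ω
Net reactance X = X_L − X_C = -285.7 Ω
Z = 39.00 − j285.7 Ω
|Z| = √(39.00² + 285.7²) = 288.4 Ω
∠Z = arctan(-285.7/39.00) = -82.23°

-82.23°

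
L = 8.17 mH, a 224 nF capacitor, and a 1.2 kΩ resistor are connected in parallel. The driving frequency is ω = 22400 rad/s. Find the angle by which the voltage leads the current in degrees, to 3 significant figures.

X_L = ωL = 183 Ω
X_C = 1/(ωC) = 199 Ω
Parallel: admittances add. Y = 1/R + 1/(jωL) + jωC
Y = (0.000833 − j0.000447) S
|Y| = 0.000945 S → |Z| = 1/|Y| = 1060 Ω, ∠Z = −∠Y = 28.2°

28.2°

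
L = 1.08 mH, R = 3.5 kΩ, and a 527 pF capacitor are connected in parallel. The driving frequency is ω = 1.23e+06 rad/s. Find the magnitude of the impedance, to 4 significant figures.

X_L = ωL = 1328 Ω
X_C = 1/(ωC) = 1543 Ω
Parallel: admittances add. Y = 1/R + 1/(jωL) + jωC
Y = (0.0002857 − j0.0001046) S
|Y| = 0.0003043 S → |Z| = 1/|Y| = 3287 Ω, ∠Z = −∠Y = 20.10°

3287 Ω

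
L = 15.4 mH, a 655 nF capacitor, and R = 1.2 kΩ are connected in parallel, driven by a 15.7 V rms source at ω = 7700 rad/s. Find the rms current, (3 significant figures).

X_L = ωL = 119 Ω
X_C = 1/(ωC) = 198 Ω
Parallel: admittances add. Y = 1/R + 1/(jωL) + jωC
Y = (0.000833 − j0.00339) S
|Y| = 0.00349 S → |Z| = 1/|Y| = 286 Ω, ∠Z = −∠Y = 76.2°
I = V/|Z| = 15.7/286 = 54.8 mA

54.8 mA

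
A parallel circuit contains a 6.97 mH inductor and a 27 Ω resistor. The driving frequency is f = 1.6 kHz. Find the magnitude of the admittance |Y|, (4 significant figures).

ω = 2πf = 10050 rad/s
X_L = ωL = 70.07 Ω
Parallel: admittances add. Y = 1/R + 1/(jωL)
Y = (0.03704 − j0.01427) S
|Y| = 0.03969 S → |Z| = 1/|Y| = 25.19 Ω, ∠Z = −∠Y = 21.07°

39.69 mS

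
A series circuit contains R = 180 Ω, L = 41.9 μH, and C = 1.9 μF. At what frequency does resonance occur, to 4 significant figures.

ω₀ = 1/√(LC) = 1/√(4.19e-05 × 1.9e-06) = 112100 rad/s
f₀ = ω₀/(2π) = 17.84 kHz

17.84 kHz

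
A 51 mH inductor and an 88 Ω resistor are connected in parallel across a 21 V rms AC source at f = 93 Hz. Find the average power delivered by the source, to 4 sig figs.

5.011 W

ω = 2πf = 584.3 rad/s
X_L = ωL = 29.80 Ω
Parallel: admittances add. Y = 1/R + 1/(jωL)
Y = (0.01136 − j0.03356) S
|Y| = 0.03543 S → |Z| = 1/|Y| = 28.23 Ω, ∠Z = −∠Y = 71.29°
I = V/|Z| = 744.0 mA
P = VI cos φ = 21 × 0.7440 × cos(71.29°) = 5.011 W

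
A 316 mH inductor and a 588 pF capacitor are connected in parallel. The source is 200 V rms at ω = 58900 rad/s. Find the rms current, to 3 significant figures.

3.82 mA

X_L = ωL = 18600 Ω
X_C = 1/(ωC) = 28900 Ω
Parallel: admittances add. Y = 1/(jωL) + jωC
Y = (0 − j1.91e-05) S
|Y| = 1.91e-05 S → |Z| = 1/|Y| = 52400 Ω, ∠Z = −∠Y = 90.0°
I = V/|Z| = 200/52400 = 3.82 mA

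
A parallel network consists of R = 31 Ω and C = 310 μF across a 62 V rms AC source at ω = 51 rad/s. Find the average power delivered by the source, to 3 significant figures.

X_C = 1/(ωC) = 63.3 Ω
Parallel: admittances add. Y = 1/R + jωC
Y = (0.0323 + j0.0158) S
|Y| = 0.0359 S → |Z| = 1/|Y| = 27.8 Ω, ∠Z = −∠Y = -26.1°
I = V/|Z| = 2.23 A
P = VI cos φ = 62 × 2.23 × cos(-26.1°) = 124 W

124 W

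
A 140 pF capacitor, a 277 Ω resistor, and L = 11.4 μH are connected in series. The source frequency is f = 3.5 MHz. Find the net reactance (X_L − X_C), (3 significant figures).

-74.1 Ω

ω = 2πf = 2.199e+07 rad/s
X_L = ωL = 251 Ω
X_C = 1/(ωC) = 325 Ω
X = 251 − 325 = -74.1 Ω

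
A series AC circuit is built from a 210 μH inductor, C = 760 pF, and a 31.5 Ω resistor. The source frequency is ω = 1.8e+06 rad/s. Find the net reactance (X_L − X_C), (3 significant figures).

X_L = ωL = 378 Ω
X_C = 1/(ωC) = 731 Ω
X = 378 − 731 = -353 Ω

-353 Ω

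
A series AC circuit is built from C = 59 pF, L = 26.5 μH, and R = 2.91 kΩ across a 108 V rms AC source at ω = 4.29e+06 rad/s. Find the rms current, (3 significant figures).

X_L = ωL = 114 Ω
X_C = 1/(ωC) = 3950 Ω
Net reactance X = X_L − X_C = -3840 Ω
Z = 2910 − j3840 Ω
|Z| = √(2910² + 3840²) = 4820 Ω
I = V/|Z| = 108/4820 = 22.4 mA

22.4 mA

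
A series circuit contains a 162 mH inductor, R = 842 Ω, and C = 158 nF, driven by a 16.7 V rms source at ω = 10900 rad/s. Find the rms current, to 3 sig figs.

X_L = ωL = 1770 Ω
X_C = 1/(ωC) = 581 Ω
Net reactance X = X_L − X_C = 1190 Ω
Z = 842 + j1190 Ω
|Z| = √(842² + 1190²) = 1450 Ω
I = V/|Z| = 16.7/1450 = 11.5 mA

11.5 mA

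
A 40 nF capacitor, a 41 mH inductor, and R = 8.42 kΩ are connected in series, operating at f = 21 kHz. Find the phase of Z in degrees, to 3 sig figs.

ω = 2πf = 131900 rad/s
X_L = ωL = 5410 Ω
X_C = 1/(ωC) = 189 Ω
Net reactance X = X_L − X_C = 5220 Ω
Z = 8420 + j5220 Ω
|Z| = √(8420² + 5220²) = 9910 Ω
∠Z = arctan(5220/8420) = 31.8°

31.8°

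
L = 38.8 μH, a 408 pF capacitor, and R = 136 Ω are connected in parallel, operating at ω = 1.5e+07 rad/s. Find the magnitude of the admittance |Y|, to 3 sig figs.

8.57 mS

X_L = ωL = 582 Ω
X_C = 1/(ωC) = 163 Ω
Parallel: admittances add. Y = 1/R + 1/(jωL) + jωC
Y = (0.00735 + j0.00440) S
|Y| = 0.00857 S → |Z| = 1/|Y| = 117 Ω, ∠Z = −∠Y = -30.9°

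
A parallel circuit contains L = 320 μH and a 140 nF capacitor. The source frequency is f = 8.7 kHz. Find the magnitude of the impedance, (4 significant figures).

20.20 Ω

ω = 2πf = 54660 rad/s
X_L = ωL = 17.49 Ω
X_C = 1/(ωC) = 130.7 Ω
Parallel: admittances add. Y = 1/(jωL) + jωC
Y = (0 − j0.04951) S
|Y| = 0.04951 S → |Z| = 1/|Y| = 20.20 Ω, ∠Z = −∠Y = 90.00°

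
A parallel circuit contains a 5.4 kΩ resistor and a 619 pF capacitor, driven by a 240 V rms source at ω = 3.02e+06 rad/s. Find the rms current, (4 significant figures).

450.8 mA

X_C = 1/(ωC) = 534.9 Ω
Parallel: admittances add. Y = 1/R + jωC
Y = (0.0001852 + j0.001869) S
|Y| = 0.001879 S → |Z| = 1/|Y| = 532.3 Ω, ∠Z = −∠Y = -84.34°
I = V/|Z| = 240/532.3 = 450.8 mA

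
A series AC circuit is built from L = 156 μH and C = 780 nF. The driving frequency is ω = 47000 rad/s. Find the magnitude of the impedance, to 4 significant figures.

X_L = ωL = 7.332 Ω
X_C = 1/(ωC) = 27.28 Ω
Net reactance X = X_L − X_C = -19.95 Ω
Z = − j19.95 Ω
|Z| = √(0² + 19.95²) = 19.95 Ω

19.95 Ω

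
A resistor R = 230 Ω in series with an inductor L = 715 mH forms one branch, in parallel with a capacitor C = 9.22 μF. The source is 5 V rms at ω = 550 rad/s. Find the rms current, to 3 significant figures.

16.8 mA

X_L = ωL = 393 Ω
X_C = 1/(ωC) = 197 Ω
Branch 1 (R+jX_L): Z₁ = 230 + j393 Ω, |Z₁| = 456 Ω
Branch 2 (−jX_C): Z₂ = −j197 Ω
Parallel: Z = Z₁Z₂/(Z₁+Z₂), |Z| = 297 Ω, ∠Z = -70.8°
I = V/|Z| = 5/297 = 16.8 mA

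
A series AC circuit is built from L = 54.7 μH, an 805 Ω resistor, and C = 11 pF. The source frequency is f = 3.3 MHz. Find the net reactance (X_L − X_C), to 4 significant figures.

ω = 2πf = 2.073e+07 rad/s
X_L = ωL = 1134 Ω
X_C = 1/(ωC) = 4384 Ω
X = 1134 − 4384 = -3250 Ω

-3250 Ω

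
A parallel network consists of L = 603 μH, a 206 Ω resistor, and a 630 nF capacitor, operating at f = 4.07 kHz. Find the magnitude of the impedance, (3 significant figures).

20.4 Ω

ω = 2πf = 25570 rad/s
X_L = ωL = 15.4 Ω
X_C = 1/(ωC) = 62.1 Ω
Parallel: admittances add. Y = 1/R + 1/(jωL) + jωC
Y = (0.00485 − j0.0487) S
|Y| = 0.0490 S → |Z| = 1/|Y| = 20.4 Ω, ∠Z = −∠Y = 84.3°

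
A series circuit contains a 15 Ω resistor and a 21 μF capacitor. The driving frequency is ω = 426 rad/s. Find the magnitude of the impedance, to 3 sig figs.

113 Ω

X_C = 1/(ωC) = 112 Ω
Z = 15.0 − j112 Ω
|Z| = √(15.0² + 112²) = 113 Ω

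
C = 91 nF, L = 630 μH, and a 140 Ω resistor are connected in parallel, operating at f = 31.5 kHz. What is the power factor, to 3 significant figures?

ω = 2πf = 197900 rad/s
X_L = ωL = 125 Ω
X_C = 1/(ωC) = 55.5 Ω
Parallel: admittances add. Y = 1/R + 1/(jωL) + jωC
Y = (0.00714 + j0.00999) S
|Y| = 0.0123 S → |Z| = 1/|Y| = 81.4 Ω, ∠Z = −∠Y = -54.4°
cos φ = cos(-54.4°) = 0.582

0.582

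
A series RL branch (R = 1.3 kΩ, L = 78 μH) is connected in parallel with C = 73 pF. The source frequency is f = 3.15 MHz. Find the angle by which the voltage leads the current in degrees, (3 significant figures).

ω = 2πf = 1.979e+07 rad/s
X_L = ωL = 1540 Ω
X_C = 1/(ωC) = 692 Ω
Branch 1 (R+jX_L): Z₁ = 1300 + j1540 Ω, |Z₁| = 2020 Ω
Branch 2 (−jX_C): Z₂ = −j692 Ω
Parallel: Z = Z₁Z₂/(Z₁+Z₂), |Z| = 899 Ω, ∠Z = -73.3°

-73.3°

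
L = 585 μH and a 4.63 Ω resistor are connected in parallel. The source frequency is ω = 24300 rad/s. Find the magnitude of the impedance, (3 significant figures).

4.40 Ω

X_L = ωL = 14.2 Ω
Parallel: admittances add. Y = 1/R + 1/(jωL)
Y = (0.216 − j0.0703) S
|Y| = 0.227 S → |Z| = 1/|Y| = 4.40 Ω, ∠Z = −∠Y = 18.0°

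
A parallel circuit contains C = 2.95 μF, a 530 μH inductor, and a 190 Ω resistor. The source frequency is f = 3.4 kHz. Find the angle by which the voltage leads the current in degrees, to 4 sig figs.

78.25°

ω = 2πf = 21360 rad/s
X_L = ωL = 11.32 Ω
X_C = 1/(ωC) = 15.87 Ω
Parallel: admittances add. Y = 1/R + 1/(jωL) + jωC
Y = (0.005263 − j0.02530) S
|Y| = 0.02584 S → |Z| = 1/|Y| = 38.70 Ω, ∠Z = −∠Y = 78.25°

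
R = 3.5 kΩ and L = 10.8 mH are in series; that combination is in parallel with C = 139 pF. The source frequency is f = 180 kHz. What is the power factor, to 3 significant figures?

0.257

ω = 2πf = 1.131e+06 rad/s
X_L = ωL = 12200 Ω
X_C = 1/(ωC) = 6360 Ω
Branch 1 (R+jX_L): Z₁ = 3500 + j12200 Ω, |Z₁| = 12700 Ω
Branch 2 (−jX_C): Z₂ = −j6360 Ω
Parallel: Z = Z₁Z₂/(Z₁+Z₂), |Z| = 11900 Ω, ∠Z = -75.1°
cos φ = cos(-75.1°) = 0.257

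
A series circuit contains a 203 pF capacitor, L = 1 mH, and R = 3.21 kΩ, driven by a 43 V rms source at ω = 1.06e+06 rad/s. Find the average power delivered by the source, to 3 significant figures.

256 mW

X_L = ωL = 1060 Ω
X_C = 1/(ωC) = 4650 Ω
Net reactance X = X_L − X_C = -3590 Ω
Z = 3210 − j3590 Ω
|Z| = √(3210² + 3590²) = 4810 Ω
∠Z = arctan(-3590/3210) = -48.2°
I = V/|Z| = 8.93 mA
P = VI cos φ = 43 × 0.00893 × cos(-48.2°) = 256 mW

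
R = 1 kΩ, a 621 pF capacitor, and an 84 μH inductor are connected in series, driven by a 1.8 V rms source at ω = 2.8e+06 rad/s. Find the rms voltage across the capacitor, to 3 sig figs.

X_L = ωL = 235 Ω
X_C = 1/(ωC) = 575 Ω
Net reactance X = X_L − X_C = -340 Ω
Z = 1000 − j340 Ω
|Z| = √(1000² + 340²) = 1060 Ω
I = V/|Z| = 1.70 mA
V_C = I·|Z_C| = 0.00170 × 575 = 0.980 V

0.980 V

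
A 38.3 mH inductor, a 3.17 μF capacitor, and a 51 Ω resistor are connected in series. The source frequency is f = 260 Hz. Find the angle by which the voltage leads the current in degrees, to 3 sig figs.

ω = 2πf = 1634 rad/s
X_L = ωL = 62.6 Ω
X_C = 1/(ωC) = 193 Ω
Net reactance X = X_L − X_C = -131 Ω
Z = 51.0 − j131 Ω
|Z| = √(51.0² + 131²) = 140 Ω
∠Z = arctan(-131/51.0) = -68.7°

-68.7°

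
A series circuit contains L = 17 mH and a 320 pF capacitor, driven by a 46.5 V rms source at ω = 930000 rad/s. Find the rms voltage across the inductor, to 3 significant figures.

X_L = ωL = 15800 Ω
X_C = 1/(ωC) = 3360 Ω
Net reactance X = X_L − X_C = 12400 Ω
Z = j12400 Ω
|Z| = √(0² + 12400²) = 12400 Ω
I = V/|Z| = 3.74 mA
V_L = I·|Z_L| = 0.00374 × 15800 = 59.1 V

59.1 V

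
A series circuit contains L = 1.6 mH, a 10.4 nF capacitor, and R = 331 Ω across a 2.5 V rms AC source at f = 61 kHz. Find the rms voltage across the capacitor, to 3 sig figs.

1.28 V

ω = 2πf = 383300 rad/s
X_L = ωL = 613 Ω
X_C = 1/(ωC) = 251 Ω
Net reactance X = X_L − X_C = 362 Ω
Z = 331 + j362 Ω
|Z| = √(331² + 362²) = 491 Ω
I = V/|Z| = 5.09 mA
V_C = I·|Z_C| = 0.00509 × 251 = 1.28 V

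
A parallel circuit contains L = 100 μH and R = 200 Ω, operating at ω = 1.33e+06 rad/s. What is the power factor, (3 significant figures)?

X_L = ωL = 133 Ω
Parallel: admittances add. Y = 1/R + 1/(jωL)
Y = (0.00500 − j0.00752) S
|Y| = 0.00903 S → |Z| = 1/|Y| = 111 Ω, ∠Z = −∠Y = 56.4°
cos φ = cos(56.4°) = 0.554

0.554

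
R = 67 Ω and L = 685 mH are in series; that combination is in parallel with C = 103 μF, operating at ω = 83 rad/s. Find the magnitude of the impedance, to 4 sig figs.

X_L = ωL = 56.86 Ω
X_C = 1/(ωC) = 117.0 Ω
Branch 1 (R+jX_L): Z₁ = 67.00 + j56.86 Ω, |Z₁| = 87.87 Ω
Branch 2 (−jX_C): Z₂ = −j117.0 Ω
Parallel: Z = Z₁Z₂/(Z₁+Z₂), |Z| = 114.2 Ω, ∠Z = -7.782°

114.2 Ω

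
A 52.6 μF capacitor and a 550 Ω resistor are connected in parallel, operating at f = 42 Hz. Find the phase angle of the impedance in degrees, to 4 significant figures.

-82.54°

ω = 2πf = 263.9 rad/s
X_C = 1/(ωC) = 72.04 Ω
Parallel: admittances add. Y = 1/R + jωC
Y = (0.001818 + j0.01388) S
|Y| = 0.01400 S → |Z| = 1/|Y| = 71.43 Ω, ∠Z = −∠Y = -82.54°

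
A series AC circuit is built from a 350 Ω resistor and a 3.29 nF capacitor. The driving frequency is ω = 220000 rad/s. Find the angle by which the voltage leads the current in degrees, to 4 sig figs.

-75.78°

X_C = 1/(ωC) = 1382 Ω
Z = 350.0 − j1382 Ω
|Z| = √(350.0² + 1382²) = 1425 Ω
∠Z = arctan(-1382/350.0) = -75.78°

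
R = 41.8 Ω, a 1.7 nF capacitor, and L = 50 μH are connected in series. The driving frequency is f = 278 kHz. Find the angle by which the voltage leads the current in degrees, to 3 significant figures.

-80.5°

ω = 2πf = 1.747e+06 rad/s
X_L = ωL = 87.3 Ω
X_C = 1/(ωC) = 337 Ω
Net reactance X = X_L − X_C = -249 Ω
Z = 41.8 − j249 Ω
|Z| = √(41.8² + 249²) = 253 Ω
∠Z = arctan(-249/41.8) = -80.5°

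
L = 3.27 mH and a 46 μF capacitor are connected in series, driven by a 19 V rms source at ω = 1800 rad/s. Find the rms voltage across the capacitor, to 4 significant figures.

X_L = ωL = 5.886 Ω
X_C = 1/(ωC) = 12.08 Ω
Net reactance X = X_L − X_C = -6.191 Ω
Z = − j6.191 Ω
|Z| = √(0² + 6.191²) = 6.191 Ω
I = V/|Z| = 3.069 A
V_C = I·|Z_C| = 3.069 × 12.08 = 37.06 V

37.06 V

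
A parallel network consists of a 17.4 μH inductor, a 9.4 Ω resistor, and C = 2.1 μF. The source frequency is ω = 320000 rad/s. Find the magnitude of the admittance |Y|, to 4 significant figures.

503.8 mS

X_L = ωL = 5.568 Ω
X_C = 1/(ωC) = 1.488 Ω
Parallel: admittances add. Y = 1/R + 1/(jωL) + jωC
Y = (0.1064 + j0.4924) S
|Y| = 0.5038 S → |Z| = 1/|Y| = 1.985 Ω, ∠Z = −∠Y = -77.81°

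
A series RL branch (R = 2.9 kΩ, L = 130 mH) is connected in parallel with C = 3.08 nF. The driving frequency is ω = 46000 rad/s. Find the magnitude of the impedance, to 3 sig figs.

X_L = ωL = 5980 Ω
X_C = 1/(ωC) = 7060 Ω
Branch 1 (R+jX_L): Z₁ = 2900 + j5980 Ω, |Z₁| = 6650 Ω
Branch 2 (−jX_C): Z₂ = −j7060 Ω
Parallel: Z = Z₁Z₂/(Z₁+Z₂), |Z| = 15200 Ω, ∠Z = -5.48°

15200 Ω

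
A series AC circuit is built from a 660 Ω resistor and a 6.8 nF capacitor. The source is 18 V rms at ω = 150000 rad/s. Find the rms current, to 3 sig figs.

X_C = 1/(ωC) = 980 Ω
Z = 660 − j980 Ω
|Z| = √(660² + 980²) = 1180 Ω
I = V/|Z| = 18/1180 = 15.2 mA

15.2 mA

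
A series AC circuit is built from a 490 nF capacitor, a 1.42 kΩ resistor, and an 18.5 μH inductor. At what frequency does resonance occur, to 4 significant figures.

ω₀ = 1/√(LC) = 1/√(1.85e-05 × 4.9e-07) = 332100 rad/s
f₀ = ω₀/(2π) = 52.86 kHz

52.86 kHz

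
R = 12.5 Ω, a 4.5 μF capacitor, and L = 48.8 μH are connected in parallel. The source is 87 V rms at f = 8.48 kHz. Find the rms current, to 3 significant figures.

14.4 A

ω = 2πf = 53280 rad/s
X_L = ωL = 2.60 Ω
X_C = 1/(ωC) = 4.17 Ω
Parallel: admittances add. Y = 1/R + 1/(jωL) + jωC
Y = (0.0800 − j0.145) S
|Y| = 0.165 S → |Z| = 1/|Y| = 6.04 Ω, ∠Z = −∠Y = 61.1°
I = V/|Z| = 87/6.04 = 14.4 A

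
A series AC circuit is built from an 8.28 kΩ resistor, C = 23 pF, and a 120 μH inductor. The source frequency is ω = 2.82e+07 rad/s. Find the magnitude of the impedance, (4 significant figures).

X_L = ωL = 3384 Ω
X_C = 1/(ωC) = 1542 Ω
Net reactance X = X_L − X_C = 1842 Ω
Z = 8280 + j1842 Ω
|Z| = √(8280² + 1842²) = 8482 Ω

8482 Ω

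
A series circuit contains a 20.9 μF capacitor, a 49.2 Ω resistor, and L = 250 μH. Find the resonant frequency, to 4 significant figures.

ω₀ = 1/√(LC) = 1/√(0.00025 × 2.09e-05) = 13830 rad/s
f₀ = ω₀/(2π) = 2.202 kHz

2.202 kHz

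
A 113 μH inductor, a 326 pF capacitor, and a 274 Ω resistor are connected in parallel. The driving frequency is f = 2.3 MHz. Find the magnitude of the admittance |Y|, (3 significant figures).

ω = 2πf = 1.445e+07 rad/s
X_L = ωL = 1630 Ω
X_C = 1/(ωC) = 212 Ω
Parallel: admittances add. Y = 1/R + 1/(jωL) + jωC
Y = (0.00365 + j0.00410) S
|Y| = 0.00549 S → |Z| = 1/|Y| = 182 Ω, ∠Z = −∠Y = -48.3°

5.49 mS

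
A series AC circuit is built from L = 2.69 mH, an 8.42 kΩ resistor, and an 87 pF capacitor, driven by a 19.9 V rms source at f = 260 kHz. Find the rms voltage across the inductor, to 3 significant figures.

ω = 2πf = 1.634e+06 rad/s
X_L = ωL = 4390 Ω
X_C = 1/(ωC) = 7040 Ω
Net reactance X = X_L − X_C = -2640 Ω
Z = 8420 − j2640 Ω
|Z| = √(8420² + 2640²) = 8820 Ω
I = V/|Z| = 2.26 mA
V_L = I·|Z_L| = 0.00226 × 4390 = 9.91 V

9.91 V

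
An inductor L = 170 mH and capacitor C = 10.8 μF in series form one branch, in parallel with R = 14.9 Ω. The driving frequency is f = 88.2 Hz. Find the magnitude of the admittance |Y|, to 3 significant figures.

ω = 2πf = 554.2 rad/s
X_L = ωL = 94.2 Ω
X_C = 1/(ωC) = 167 Ω
Branch 1: Z₁ = R = 14.9 Ω
Branch 2 (series LC): Z₂ = j(X_L − X_C) = −j72.9 Ω
Parallel: Z = Z₁Z₂/(Z₁+Z₂), |Z| = 14.6 Ω, ∠Z = -11.6°
|Y| = 1/|Z| = 68.5 mS

68.5 mS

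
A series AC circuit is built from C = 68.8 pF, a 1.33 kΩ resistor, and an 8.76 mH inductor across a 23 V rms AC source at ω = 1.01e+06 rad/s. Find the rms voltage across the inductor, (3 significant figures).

X_L = ωL = 8850 Ω
X_C = 1/(ωC) = 14400 Ω
Net reactance X = X_L − X_C = -5540 Ω
Z = 1330 − j5540 Ω
|Z| = √(1330² + 5540²) = 5700 Ω
I = V/|Z| = 4.03 mA
V_L = I·|Z_L| = 0.00403 × 8850 = 35.7 V

35.7 V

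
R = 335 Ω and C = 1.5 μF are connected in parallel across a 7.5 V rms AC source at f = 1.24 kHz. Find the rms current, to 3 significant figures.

ω = 2πf = 7791 rad/s
X_C = 1/(ωC) = 85.6 Ω
Parallel: admittances add. Y = 1/R + jωC
Y = (0.00299 + j0.0117) S
|Y| = 0.0121 S → |Z| = 1/|Y| = 82.9 Ω, ∠Z = −∠Y = -75.7°
I = V/|Z| = 7.5/82.9 = 90.5 mA

90.5 mA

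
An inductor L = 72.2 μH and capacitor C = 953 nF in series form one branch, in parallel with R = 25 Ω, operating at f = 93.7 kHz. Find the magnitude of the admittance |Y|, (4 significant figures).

46.94 mS

ω = 2πf = 588700 rad/s
X_L = ωL = 42.51 Ω
X_C = 1/(ωC) = 1.782 Ω
Branch 1: Z₁ = R = 25.00 Ω
Branch 2 (series LC): Z₂ = j(X_L − X_C) = j40.72 Ω
Parallel: Z = Z₁Z₂/(Z₁+Z₂), |Z| = 21.31 Ω, ∠Z = 31.55°
|Y| = 1/|Z| = 46.94 mS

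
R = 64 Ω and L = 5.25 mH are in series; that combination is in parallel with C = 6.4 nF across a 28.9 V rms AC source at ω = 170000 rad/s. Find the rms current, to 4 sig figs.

2.436 mA

X_L = ωL = 892.5 Ω
X_C = 1/(ωC) = 919.1 Ω
Branch 1 (R+jX_L): Z₁ = 64.00 + j892.5 Ω, |Z₁| = 894.8 Ω
Branch 2 (−jX_C): Z₂ = −j919.1 Ω
Parallel: Z = Z₁Z₂/(Z₁+Z₂), |Z| = 11870 Ω, ∠Z = 18.48°
I = V/|Z| = 28.9/11870 = 2.436 mA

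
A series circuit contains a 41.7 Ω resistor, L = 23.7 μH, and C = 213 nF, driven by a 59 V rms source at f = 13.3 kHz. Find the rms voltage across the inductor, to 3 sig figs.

1.71 V

ω = 2πf = 83570 rad/s
X_L = ωL = 1.98 Ω
X_C = 1/(ωC) = 56.2 Ω
Net reactance X = X_L − X_C = -54.2 Ω
Z = 41.7 − j54.2 Ω
|Z| = √(41.7² + 54.2²) = 68.4 Ω
I = V/|Z| = 863 mA
V_L = I·|Z_L| = 0.863 × 1.98 = 1.71 V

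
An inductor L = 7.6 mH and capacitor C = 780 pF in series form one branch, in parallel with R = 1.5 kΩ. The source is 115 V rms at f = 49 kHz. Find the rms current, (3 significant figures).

99.3 mA

ω = 2πf = 307900 rad/s
X_L = ωL = 2340 Ω
X_C = 1/(ωC) = 4160 Ω
Branch 1: Z₁ = R = 1500 Ω
Branch 2 (series LC): Z₂ = j(X_L − X_C) = −j1820 Ω
Parallel: Z = Z₁Z₂/(Z₁+Z₂), |Z| = 1160 Ω, ∠Z = -39.4°
I = V/|Z| = 115/1160 = 99.3 mA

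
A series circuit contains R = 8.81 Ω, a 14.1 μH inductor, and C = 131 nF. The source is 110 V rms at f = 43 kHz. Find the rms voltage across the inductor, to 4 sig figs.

ω = 2πf = 270200 rad/s
X_L = ωL = 3.809 Ω
X_C = 1/(ωC) = 28.25 Ω
Net reactance X = X_L − X_C = -24.44 Ω
Z = 8.810 − j24.44 Ω
|Z| = √(8.810² + 24.44²) = 25.98 Ω
I = V/|Z| = 4.233 A
V_L = I·|Z_L| = 4.233 × 3.809 = 16.13 V

16.13 V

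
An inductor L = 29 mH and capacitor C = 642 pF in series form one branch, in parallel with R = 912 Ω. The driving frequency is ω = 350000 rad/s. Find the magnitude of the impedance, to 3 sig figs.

X_L = ωL = 10200 Ω
X_C = 1/(ωC) = 4450 Ω
Branch 1: Z₁ = R = 912 Ω
Branch 2 (series LC): Z₂ = j(X_L − X_C) = j5700 Ω
Parallel: Z = Z₁Z₂/(Z₁+Z₂), |Z| = 901 Ω, ∠Z = 9.09°

901 Ω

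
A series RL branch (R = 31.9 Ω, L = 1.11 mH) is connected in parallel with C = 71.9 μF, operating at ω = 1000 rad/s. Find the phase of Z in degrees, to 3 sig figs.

X_L = ωL = 1.11 Ω
X_C = 1/(ωC) = 13.9 Ω
Branch 1 (R+jX_L): Z₁ = 31.9 + j1.11 Ω, |Z₁| = 31.9 Ω
Branch 2 (−jX_C): Z₂ = −j13.9 Ω
Parallel: Z = Z₁Z₂/(Z₁+Z₂), |Z| = 12.9 Ω, ∠Z = -66.1°

-66.1°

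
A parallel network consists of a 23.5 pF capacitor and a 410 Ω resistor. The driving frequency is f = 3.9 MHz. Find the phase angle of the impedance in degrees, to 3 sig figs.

-13.3°

ω = 2πf = 2.45e+07 rad/s
X_C = 1/(ωC) = 1740 Ω
Parallel: admittances add. Y = 1/R + jωC
Y = (0.00244 + j0.000576) S
|Y| = 0.00251 S → |Z| = 1/|Y| = 399 Ω, ∠Z = −∠Y = -13.3°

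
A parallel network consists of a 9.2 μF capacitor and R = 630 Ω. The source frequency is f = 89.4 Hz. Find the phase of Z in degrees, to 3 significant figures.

-72.9°

ω = 2πf = 561.7 rad/s
X_C = 1/(ωC) = 194 Ω
Parallel: admittances add. Y = 1/R + jωC
Y = (0.00159 + j0.00517) S
|Y| = 0.00541 S → |Z| = 1/|Y| = 185 Ω, ∠Z = −∠Y = -72.9°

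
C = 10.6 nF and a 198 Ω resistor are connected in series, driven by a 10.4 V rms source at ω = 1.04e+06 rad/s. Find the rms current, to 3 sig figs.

47.8 mA

X_C = 1/(ωC) = 90.7 Ω
Z = 198 − j90.7 Ω
|Z| = √(198² + 90.7²) = 218 Ω
I = V/|Z| = 10.4/218 = 47.8 mA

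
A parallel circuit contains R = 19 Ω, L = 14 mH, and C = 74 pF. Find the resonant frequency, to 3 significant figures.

156 kHz

ω₀ = 1/√(LC) = 1/√(0.014 × 7.4e-11) = 982500 rad/s
f₀ = ω₀/(2π) = 156 kHz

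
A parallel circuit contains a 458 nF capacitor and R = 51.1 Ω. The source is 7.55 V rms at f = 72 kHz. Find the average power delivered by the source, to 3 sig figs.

1.12 W

ω = 2πf = 452400 rad/s
X_C = 1/(ωC) = 4.83 Ω
Parallel: admittances add. Y = 1/R + jωC
Y = (0.0196 + j0.207) S
|Y| = 0.208 S → |Z| = 1/|Y| = 4.81 Ω, ∠Z = −∠Y = -84.6°
I = V/|Z| = 1.57 A
P = VI cos φ = 7.55 × 1.57 × cos(-84.6°) = 1.12 W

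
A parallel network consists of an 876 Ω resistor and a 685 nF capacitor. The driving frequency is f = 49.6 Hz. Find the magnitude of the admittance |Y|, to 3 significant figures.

ω = 2πf = 311.6 rad/s
X_C = 1/(ωC) = 4680 Ω
Parallel: admittances add. Y = 1/R + jωC
Y = (0.00114 + j0.000213) S
|Y| = 0.00116 S → |Z| = 1/|Y| = 861 Ω, ∠Z = −∠Y = -10.6°

1.16 mS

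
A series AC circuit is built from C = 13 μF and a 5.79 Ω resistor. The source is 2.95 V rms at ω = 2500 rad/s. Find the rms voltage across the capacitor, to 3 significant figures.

2.90 V

X_C = 1/(ωC) = 30.8 Ω
Z = 5.79 − j30.8 Ω
|Z| = √(5.79² + 30.8²) = 31.3 Ω
I = V/|Z| = 94.2 mA
V_C = I·|Z_C| = 0.0942 × 30.8 = 2.90 V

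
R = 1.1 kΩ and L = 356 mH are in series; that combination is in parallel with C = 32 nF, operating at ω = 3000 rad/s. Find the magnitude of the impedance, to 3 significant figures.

X_L = ωL = 1070 Ω
X_C = 1/(ωC) = 10400 Ω
Branch 1 (R+jX_L): Z₁ = 1100 + j1070 Ω, |Z₁| = 1530 Ω
Branch 2 (−jX_C): Z₂ = −j10400 Ω
Parallel: Z = Z₁Z₂/(Z₁+Z₂), |Z| = 1700 Ω, ∠Z = 37.4°

1700 Ω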